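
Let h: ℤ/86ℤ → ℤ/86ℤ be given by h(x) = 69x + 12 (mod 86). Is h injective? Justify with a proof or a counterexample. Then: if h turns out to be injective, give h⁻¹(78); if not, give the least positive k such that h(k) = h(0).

Recall: h is injective if h(a) = h(b) implies a = b.
If h(a) = h(b), then 69a ≡ 69b (mod 86). Because gcd(69, 86) = 1, we may cancel 69 to get a ≡ b (mod 86).
Therefore h is injective.
We now compute 69⁻¹ mod 86 explicitly. Euclid's algorithm: 86 = 1·69 + 17, 69 = 4·17 + 1; back-substituting gives 1 = 5·69 − 4·86, so 69⁻¹ ≡ 5 (mod 86).
Since h is injective, we find h⁻¹(78): we need 69x ≡ 78 − 12 ≡ 66 (mod 86). Using 69⁻¹ = 5: x ≡ 5·66 = 330 = 3·86 + 72, so x = 72.
Check: h(72) = 69·72 + 12 = 4980 = 57·86 + 78 ≡ 78 (mod 86).

72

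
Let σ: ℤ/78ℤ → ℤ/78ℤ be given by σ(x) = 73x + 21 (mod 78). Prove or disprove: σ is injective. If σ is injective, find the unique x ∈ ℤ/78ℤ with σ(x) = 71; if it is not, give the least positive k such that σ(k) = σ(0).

Recall that injectivity means: for all a, b in the domain, σ(a) = σ(b) implies a = b.
Suppose σ(a) = σ(b) in ℤ/78ℤ. Then 73a + 21 ≡ 73b + 21 (mod 78), thus 73(a − b) ≡ 0 (mod 78).
Since gcd(73, 78) = 1, 73 is invertible modulo 78, thus a − b ≡ 0 (mod 78), i.e. a = b.
Therefore σ is injective.
We now compute 73⁻¹ mod 78 explicitly. Euclid's algorithm: 78 = 1·73 + 5, 73 = 14·5 + 3, 5 = 1·3 + 2, 3 = 1·2 + 1; back-substituting gives 1 = 31·73 − 29·78, so 73⁻¹ ≡ 31 (mod 78).
Since σ is injective, we find σ⁻¹(71): we need 73x ≡ 71 − 21 ≡ 50 (mod 78). Using 73⁻¹ = 31: x ≡ 31·50 = 1550 = 19·78 + 68, so x = 68.
Check: σ(68) = 73·68 + 21 = 4985 = 63·78 + 71 ≡ 71 (mod 78).

68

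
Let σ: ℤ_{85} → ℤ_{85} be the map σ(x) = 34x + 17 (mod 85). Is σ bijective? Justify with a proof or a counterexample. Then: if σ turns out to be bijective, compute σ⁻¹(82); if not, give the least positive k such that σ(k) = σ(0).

We have gcd(34, 85) = 17 > 1. Taking s = 0 and t = 5: σ(0) = 17 and σ(5) = 34·5 + 17 = 187 ≡ 17 (mod 85).
So σ(0) = σ(5) while 0 ≠ 5, hence σ is not injective, hence not bijective.
Since σ is not bijective, we find the least positive k with σ(k) = σ(0): this means 34k ≡ 0 (mod 85), i.e. 85 ∣ 34k. Since gcd(34, 85) = 17, dividing through by 17 this holds exactly when 5 ∣ 2k, and as gcd(2, 5) = 1, exactly when 5 ∣ k.
The smallest positive such k is 5.

5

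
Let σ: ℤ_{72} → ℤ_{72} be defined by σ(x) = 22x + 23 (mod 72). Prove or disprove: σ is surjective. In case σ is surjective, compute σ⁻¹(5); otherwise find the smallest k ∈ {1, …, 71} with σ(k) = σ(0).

Since gcd(22, 72) = 2, we have 22x ≡ 0 (mod 2) for all x, so σ(x) ≡ 1 (mod 2).
But 0 ≢ 1 (mod 2), so 0 ∈ ℤ_{72} has no preimage. Thus σ is not surjective.
Since σ is not surjective, we find the least positive k with σ(k) = σ(0): this means 22k ≡ 0 (mod 72), i.e. 72 ∣ 22k. Since gcd(22, 72) = 2, dividing through by 2 this holds exactly when 36 ∣ 11k, and as gcd(11, 36) = 1, exactly when 36 ∣ k.
The smallest positive such k is 36.

36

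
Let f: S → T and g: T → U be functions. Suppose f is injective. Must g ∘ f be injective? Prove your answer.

not injective

No. Take S = T = U = {0, 1}, f = identity (injective), and g(x) = 0 for every x.
Then (g ∘ f)(0) = 0 = (g ∘ f)(1) with 0 ≠ 1, so g ∘ f is not injective.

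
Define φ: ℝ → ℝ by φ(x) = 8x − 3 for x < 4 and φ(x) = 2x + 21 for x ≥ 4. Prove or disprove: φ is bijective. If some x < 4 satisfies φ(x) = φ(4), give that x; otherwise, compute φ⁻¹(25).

Both pieces are strictly increasing (slopes 8 and 2), so each is injective on its own interval.
The left piece maps (−∞, 4) onto (−∞, 29); the right piece maps [4, ∞) onto [29, ∞).
Since 29 = 29, the images partition ℝ: φ is injective and surjective, hence bijective.
Because the two images are disjoint, no x < 4 has φ(x) = φ(4), so we compute φ⁻¹(25): 25 lies in (−∞, 29), so solve 8x − 3 = 25: x = (25 + 3)/8 = 7/2.

7/2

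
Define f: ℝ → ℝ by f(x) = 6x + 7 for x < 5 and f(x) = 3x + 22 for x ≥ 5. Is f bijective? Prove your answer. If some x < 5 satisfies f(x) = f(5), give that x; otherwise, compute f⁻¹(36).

Both pieces are strictly increasing (slopes 6 and 3), so each is injective on its own interval.
The left piece maps (−∞, 5) onto (−∞, 37); the right piece maps [5, ∞) onto [37, ∞).
Since 37 = 37, the images partition ℝ: f is injective and surjective, hence bijective.
Because the two images are disjoint, no x < 5 has f(x) = f(5), so we compute f⁻¹(36): 36 lies in (−∞, 37), so solve 6x + 7 = 36: x = (36 − 7)/6 = 29/6.

29/6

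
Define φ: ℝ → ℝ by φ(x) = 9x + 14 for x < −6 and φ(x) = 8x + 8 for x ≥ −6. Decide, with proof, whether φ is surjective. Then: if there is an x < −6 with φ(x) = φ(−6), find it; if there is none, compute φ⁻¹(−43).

-19/3

Both pieces are strictly increasing (slopes 9 and 8), so each is injective on its own interval.
The left piece maps (−∞, −6) onto (−∞, −40); the right piece maps [−6, ∞) onto [−40, ∞).
These images together cover ℝ, so φ is surjective.
Because the two images are disjoint, no x < −6 has φ(x) = φ(−6), so we compute φ⁻¹(−43): −43 lies in (−∞, −40), so solve 9x + 14 = −43: x = (−43 − 14)/9 = −19/3.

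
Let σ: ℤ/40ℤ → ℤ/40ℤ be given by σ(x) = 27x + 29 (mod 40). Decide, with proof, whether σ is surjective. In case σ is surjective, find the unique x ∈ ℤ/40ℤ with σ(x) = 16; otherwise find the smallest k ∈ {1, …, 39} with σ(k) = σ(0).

1

Since gcd(27, 40) = 1, 27 is invertible modulo 40. Euclid's algorithm: 40 = 1·27 + 13, 27 = 2·13 + 1; back-substituting gives 1 = 3·27 − 2·40, so 27⁻¹ ≡ 3 (mod 40).
Then y ↦ 3(y − 29) is a two-sided inverse to σ, so every y ∈ ℤ/40ℤ has a preimage.
Hence σ is surjective.
Since σ is surjective, we compute σ⁻¹(16): solve 27x + 29 ≡ 16 (mod 40), i.e. 27x ≡ 27 (mod 40).
Multiplying by 27⁻¹ = 3 gives x ≡ 3·27 = 81 = 2·40 + 1 ≡ 1 (mod 40).
Check: σ(1) = 27·1 + 29 = 56 = 1·40 + 16 ≡ 16 (mod 40).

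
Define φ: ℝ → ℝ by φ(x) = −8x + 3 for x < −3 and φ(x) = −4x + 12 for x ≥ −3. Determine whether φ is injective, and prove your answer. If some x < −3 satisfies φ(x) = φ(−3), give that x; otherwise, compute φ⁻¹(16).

Both pieces are strictly decreasing (slopes −8 and −4), so each is injective on its own interval.
The left piece maps (−∞, −3) onto (27, ∞); the right piece maps [−3, ∞) onto (−∞, 24].
These images are disjoint, so no value is attained by both pieces. So φ is injective.
Because the two images are disjoint, no x < −3 has φ(x) = φ(−3), so we compute φ⁻¹(16): 16 lies in (−∞, 24], so solve −4x + 12 = 16: x = (16 − 12)/(−4) = −1.

-1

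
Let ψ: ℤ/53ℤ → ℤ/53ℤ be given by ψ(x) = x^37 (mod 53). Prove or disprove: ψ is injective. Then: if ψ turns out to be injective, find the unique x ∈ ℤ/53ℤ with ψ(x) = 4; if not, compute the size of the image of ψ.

Since 53 is prime, the nonzero elements of ℤ/53ℤ form a cyclic group of order 52.
As gcd(37, 52) = 1, raising to the 37th power is a bijection on this group: if u^37 ≡ v^37 then (uv^{−1})^37 = 1, and the only element of order dividing gcd(37, 52) = 1 is 1, so u = v.
With ψ(0) = 0 this makes ψ injective on all of ℤ/53ℤ, hence bijective (finite equal-size domain and codomain). In particular ψ is injective.
Since ψ is injective, we find the preimage of 4. The inverse of x ↦ x^37 on (ℤ/53ℤ)^× is x ↦ x^45, because 37·45 = 1665 = 32·52 + 1 ≡ 1 (mod 52) and x^{52} = 1 for x ≠ 0 (Fermat). So ψ⁻¹(4) = 4^45 mod 53.
Repeated squaring mod 53: 4^1 ≡ 4, 4^2 ≡ 4² = 16, 4^4 ≡ 16² = 256 ≡ 44, 4^8 ≡ 44² = 1936 ≡ 28, 4^16 ≡ 28² = 784 ≡ 42, 4^32 ≡ 42² = 1764 ≡ 15. Since 45 = 32 + 8 + 4 + 1, 4^45 ≡ 15·28·44·4: 15·28 = 420 ≡ 49, then 49·44 = 2156 ≡ 36, then 36·4 = 144 ≡ 38. So 4^45 ≡ 38 (mod 53).
Hence ψ⁻¹(4) = 38.

38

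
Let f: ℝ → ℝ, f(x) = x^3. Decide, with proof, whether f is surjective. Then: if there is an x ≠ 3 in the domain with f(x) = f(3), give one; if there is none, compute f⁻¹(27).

For any y ∈ ℝ, x = y^{1/3} ∈ ℝ gives f(x) = y, so f is surjective.
Since x ↦ x^3 is strictly increasing on ℝ, it is injective there, so no x ≠ 3 in the domain has f(x) = f(3). We therefore compute f⁻¹(27) = 27^{1/3} = 3 (indeed 3^3 = 27).

3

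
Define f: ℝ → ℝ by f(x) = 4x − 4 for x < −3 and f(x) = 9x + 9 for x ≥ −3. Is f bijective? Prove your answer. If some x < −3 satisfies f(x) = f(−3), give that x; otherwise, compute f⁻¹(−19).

-7/2

Both pieces are strictly increasing (slopes 4 and 9), so each is injective on its own interval.
The left piece maps (−∞, −3) onto (−∞, −16); the right piece maps [−3, ∞) onto [−18, ∞).
These images overlap. In particular f(−3) = −18 (right piece), and solving 4x − 4 = −18 on the left piece gives x = −7/2 < −3.
So f(−7/2) = f(−3) with −7/2 ≠ −3, and f is not injective, hence not bijective. This x = −7/2 is the requested value below −3.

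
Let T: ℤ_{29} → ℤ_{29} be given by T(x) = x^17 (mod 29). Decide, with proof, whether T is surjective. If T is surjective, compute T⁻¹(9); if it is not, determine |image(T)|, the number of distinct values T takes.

Since 29 is prime, the nonzero elements of ℤ_{29} form a cyclic group of order 28.
As gcd(17, 28) = 1, raising to the 17th power is a bijection on this group: if s^17 ≡ t^17 then (st^{−1})^17 = 1, and the only element of order dividing gcd(17, 28) = 1 is 1, so s = t.
With T(0) = 0 this makes T injective on all of ℤ_{29}, hence bijective (finite equal-size domain and codomain). In particular T is surjective.
Since T is surjective, we find the preimage of 9. The inverse of x ↦ x^17 on (ℤ_{29})^× is x ↦ x^5, because 17·5 = 85 = 3·28 + 1 ≡ 1 (mod 28) and x^{28} = 1 for x ≠ 0 (Fermat). So T⁻¹(9) = 9^5 mod 29.
Repeated squaring mod 29: 9^1 ≡ 9, 9^2 ≡ 9² = 81 ≡ 23, 9^4 ≡ 23² = 529 ≡ 7. Since 5 = 4 + 1, 9^5 ≡ 7·9: 7·9 = 63 ≡ 5. So 9^5 ≡ 5 (mod 29).
Hence T⁻¹(9) = 5.

5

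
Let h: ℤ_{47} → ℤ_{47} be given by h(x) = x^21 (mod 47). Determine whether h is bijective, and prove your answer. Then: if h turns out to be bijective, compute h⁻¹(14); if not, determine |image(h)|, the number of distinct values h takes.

32

Since 47 is prime, the nonzero elements of ℤ_{47} form a cyclic group of order 46.
As gcd(21, 46) = 1, raising to the 21st power is a bijection on this group: if x_1^21 ≡ x_2^21 then (x_1x_2^{−1})^21 = 1, and the only element of order dividing gcd(21, 46) = 1 is 1, so x_1 = x_2.
With h(0) = 0 this makes h injective on all of ℤ_{47}, hence bijective (finite equal-size domain and codomain). In particular h is bijective.
Since h is bijective, we find the preimage of 14. The inverse of x ↦ x^21 on (ℤ_{47})^× is x ↦ x^11, because 21·11 = 231 = 5·46 + 1 ≡ 1 (mod 46) and x^{46} = 1 for x ≠ 0 (Fermat). So h⁻¹(14) = 14^11 mod 47.
Repeated squaring mod 47: 14^1 ≡ 14, 14^2 ≡ 14² = 196 ≡ 8, 14^4 ≡ 8² = 64 ≡ 17, 14^8 ≡ 17² = 289 ≡ 7. Since 11 = 8 + 2 + 1, 14^11 ≡ 7·8·14: 7·8 = 56 ≡ 9, then 9·14 = 126 ≡ 32. So 14^11 ≡ 32 (mod 47).
Hence h⁻¹(14) = 32.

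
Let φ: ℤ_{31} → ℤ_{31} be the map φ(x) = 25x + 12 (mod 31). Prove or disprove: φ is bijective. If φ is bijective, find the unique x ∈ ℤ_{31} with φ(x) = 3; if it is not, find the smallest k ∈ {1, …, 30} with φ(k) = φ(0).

17

Suppose φ(s) = φ(t) in ℤ_{31}. Then 25s + 12 ≡ 25t + 12 (mod 31), therefore 25(s − t) ≡ 0 (mod 31).
Since gcd(25, 31) = 1, 25 is invertible modulo 31, hence s − t ≡ 0 (mod 31), i.e. s = t.
We now compute 25⁻¹ mod 31 explicitly. Euclid's algorithm: 31 = 1·25 + 6, 25 = 4·6 + 1; back-substituting gives 1 = 5·25 − 4·31, so 25⁻¹ ≡ 5 (mod 31).
Then y ↦ 5(y − 12) is a two-sided inverse to φ, so every y ∈ ℤ_{31} has a preimage.
Thus φ is bijective.
Since φ is bijective, we find φ⁻¹(3): we need 25x ≡ 3 − 12 ≡ 22 (mod 31). Using 25⁻¹ = 5: x ≡ 5·22 = 110 = 3·31 + 17, so x = 17.
Check: φ(17) = 25·17 + 12 = 437 = 14·31 + 3 ≡ 3 (mod 31).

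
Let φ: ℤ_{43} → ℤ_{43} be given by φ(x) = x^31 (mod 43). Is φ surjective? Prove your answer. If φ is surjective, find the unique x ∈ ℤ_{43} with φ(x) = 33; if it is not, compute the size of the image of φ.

Since 43 is prime, the nonzero elements of ℤ_{43} form a cyclic group of order 42.
As gcd(31, 42) = 1, raising to the 31st power is a bijection on this group: if a^31 ≡ b^31 then (ab^{−1})^31 = 1, and the only element of order dividing gcd(31, 42) = 1 is 1, so a = b.
With φ(0) = 0 this makes φ injective on all of ℤ_{43}, hence bijective (finite equal-size domain and codomain). In particular φ is surjective.
Since φ is surjective, we find the preimage of 33. The inverse of x ↦ x^31 on (ℤ_{43})^× is x ↦ x^19, because 31·19 = 589 = 14·42 + 1 ≡ 1 (mod 42) and x^{42} = 1 for x ≠ 0 (Fermat). So φ⁻¹(33) = 33^19 mod 43.
Repeated squaring mod 43: 33^1 ≡ 33, 33^2 ≡ 33² = 1089 ≡ 14, 33^4 ≡ 14² = 196 ≡ 24, 33^8 ≡ 24² = 576 ≡ 17, 33^16 ≡ 17² = 289 ≡ 31. Since 19 = 16 + 2 + 1, 33^19 ≡ 31·14·33: 31·14 = 434 ≡ 4, then 4·33 = 132 ≡ 3. So 33^19 ≡ 3 (mod 43).
Hence φ⁻¹(33) = 3.

3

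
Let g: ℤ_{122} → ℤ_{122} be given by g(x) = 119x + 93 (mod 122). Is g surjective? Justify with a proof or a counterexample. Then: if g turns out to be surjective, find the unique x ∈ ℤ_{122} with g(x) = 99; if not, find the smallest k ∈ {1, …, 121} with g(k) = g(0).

120

Recall that surjectivity means every element of the codomain has a preimage under g.
Since gcd(119, 122) = 1, 119 is invertible modulo 122. Euclid's algorithm: 122 = 1·119 + 3, 119 = 39·3 + 2, 3 = 1·2 + 1; back-substituting gives 1 = 81·119 − 79·122, so 119⁻¹ ≡ 81 (mod 122).
For any y ∈ ℤ_{122}, x = 81(y − 93) mod 122 satisfies g(x) = 119·81(y − 93) + 93 ≡ y (since 119·81 ≡ 1 mod 122). So every y has a preimage.
So g is surjective.
Since g is surjective, we compute g⁻¹(99): solve 119x + 93 ≡ 99 (mod 122), i.e. 119x ≡ 6 (mod 122).
Multiplying by 119⁻¹ = 81 gives x ≡ 81·6 = 486 = 3·122 + 120 ≡ 120 (mod 122).
Check: g(120) = 119·120 + 93 = 14373 = 117·122 + 99 ≡ 99 (mod 122).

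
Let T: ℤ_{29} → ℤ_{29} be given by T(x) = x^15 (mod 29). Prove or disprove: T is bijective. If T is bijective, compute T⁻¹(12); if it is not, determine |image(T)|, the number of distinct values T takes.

17

Since 29 is prime, the nonzero elements of ℤ_{29} form a cyclic group of order 28.
As gcd(15, 28) = 1, raising to the 15th power is a bijection on this group: if a^15 ≡ b^15 then (ab^{−1})^15 = 1, and the only element of order dividing gcd(15, 28) = 1 is 1, so a = b.
With T(0) = 0 this makes T injective on all of ℤ_{29}, hence bijective (finite equal-size domain and codomain). In particular T is bijective.
Since T is bijective, we find the preimage of 12. The inverse of x ↦ x^15 on (ℤ_{29})^× is x ↦ x^15, because 15·15 = 225 = 8·28 + 1 ≡ 1 (mod 28) and x^{28} = 1 for x ≠ 0 (Fermat). So T⁻¹(12) = 12^15 mod 29.
Repeated squaring mod 29: 12^1 ≡ 12, 12^2 ≡ 12² = 144 ≡ 28, 12^4 ≡ 28² = 784 ≡ 1, 12^8 ≡ 1² = 1. Since 15 = 8 + 4 + 2 + 1, 12^15 ≡ 1·1·28·12: 1·1 = 1, then 1·28 = 28, then 28·12 = 336 ≡ 17. So 12^15 ≡ 17 (mod 29).
Hence T⁻¹(12) = 17.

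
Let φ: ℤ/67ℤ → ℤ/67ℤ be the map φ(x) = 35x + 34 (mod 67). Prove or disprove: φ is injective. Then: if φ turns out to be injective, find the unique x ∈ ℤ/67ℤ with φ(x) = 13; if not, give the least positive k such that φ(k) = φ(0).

53

Suppose φ(u) = φ(v) in ℤ/67ℤ. Then 35u + 34 ≡ 35v + 34 (mod 67), so 35(u − v) ≡ 0 (mod 67).
Since gcd(35, 67) = 1, 35 is invertible modulo 67, so u − v ≡ 0 (mod 67), i.e. u = v.
Therefore φ is injective.
We now compute 35⁻¹ mod 67 explicitly. Euclid's algorithm: 67 = 1·35 + 32, 35 = 1·32 + 3, 32 = 10·3 + 2, 3 = 1·2 + 1; back-substituting gives 1 = 23·35 − 12·67, so 35⁻¹ ≡ 23 (mod 67).
Since φ is injective, we find φ⁻¹(13): we need 35x ≡ 13 − 34 ≡ 46 (mod 67). Using 35⁻¹ = 23: x ≡ 23·46 = 1058 = 15·67 + 53, so x = 53.
Check: φ(53) = 35·53 + 34 = 1889 = 28·67 + 13 ≡ 13 (mod 67).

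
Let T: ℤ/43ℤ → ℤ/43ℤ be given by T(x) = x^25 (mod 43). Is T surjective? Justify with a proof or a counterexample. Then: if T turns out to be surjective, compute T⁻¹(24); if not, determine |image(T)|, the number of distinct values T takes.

Since 43 is prime, the nonzero elements of ℤ/43ℤ form a cyclic group of order 42.
As gcd(25, 42) = 1, raising to the 25th power is a bijection on this group: if x_1^25 ≡ x_2^25 then (x_1x_2^{−1})^25 = 1, and the only element of order dividing gcd(25, 42) = 1 is 1, so x_1 = x_2.
With T(0) = 0 this makes T injective on all of ℤ/43ℤ, hence bijective (finite equal-size domain and codomain). In particular T is surjective.
Since T is surjective, we find the preimage of 24. The inverse of x ↦ x^25 on (ℤ/43ℤ)^× is x ↦ x^37, because 25·37 = 925 = 22·42 + 1 ≡ 1 (mod 42) and x^{42} = 1 for x ≠ 0 (Fermat). So T⁻¹(24) = 24^37 mod 43.
Repeated squaring mod 43: 24^1 ≡ 24, 24^2 ≡ 24² = 576 ≡ 17, 24^4 ≡ 17² = 289 ≡ 31, 24^8 ≡ 31² = 961 ≡ 15, 24^16 ≡ 15² = 225 ≡ 10, 24^32 ≡ 10² = 100 ≡ 14. Since 37 = 32 + 4 + 1, 24^37 ≡ 14·31·24: 14·31 = 434 ≡ 4, then 4·24 = 96 ≡ 10. So 24^37 ≡ 10 (mod 43).
Hence T⁻¹(24) = 10.

10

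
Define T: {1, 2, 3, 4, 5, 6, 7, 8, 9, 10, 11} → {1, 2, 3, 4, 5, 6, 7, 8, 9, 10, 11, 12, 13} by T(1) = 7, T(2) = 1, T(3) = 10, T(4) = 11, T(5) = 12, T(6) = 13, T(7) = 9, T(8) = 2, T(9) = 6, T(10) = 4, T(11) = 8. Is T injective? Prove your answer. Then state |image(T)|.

The values T(1), …, T(11) are 7, 1, 10, 11, 12, 13, 9, 2, 6, 4, 8 — all distinct.
So T(s) = T(t) only when s = t, and T is injective.
The image of T is {1, 2, 4, 6, 7, 8, 9, 10, 11, 12, 13}, which has 11 elements.

11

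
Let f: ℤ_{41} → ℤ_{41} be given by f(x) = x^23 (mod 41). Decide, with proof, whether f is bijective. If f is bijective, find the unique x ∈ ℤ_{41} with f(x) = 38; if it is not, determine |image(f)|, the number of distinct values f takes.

27

Since 41 is prime, the nonzero elements of ℤ_{41} form a cyclic group of order 40.
As gcd(23, 40) = 1, raising to the 23rd power is a bijection on this group: if a^23 ≡ b^23 then (ab^{−1})^23 = 1, and the only element of order dividing gcd(23, 40) = 1 is 1, so a = b.
With f(0) = 0 this makes f injective on all of ℤ_{41}, hence bijective (finite equal-size domain and codomain). In particular f is bijective.
Since f is bijective, we find the preimage of 38. The inverse of x ↦ x^23 on (ℤ_{41})^× is x ↦ x^7, because 23·7 = 161 = 4·40 + 1 ≡ 1 (mod 40) and x^{40} = 1 for x ≠ 0 (Fermat). So f⁻¹(38) = 38^7 mod 41.
Repeated squaring mod 41: 38^1 ≡ 38, 38^2 ≡ 38² = 1444 ≡ 9, 38^4 ≡ 9² = 81 ≡ 40. Since 7 = 4 + 2 + 1, 38^7 ≡ 40·9·38: 40·9 = 360 ≡ 32, then 32·38 = 1216 ≡ 27. So 38^7 ≡ 27 (mod 41).
Hence f⁻¹(38) = 27.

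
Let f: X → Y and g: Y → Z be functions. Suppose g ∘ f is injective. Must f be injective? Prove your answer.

Suppose f(x_1) = f(x_2). Applying g: (g ∘ f)(x_1) = (g ∘ f)(x_2). Since g ∘ f is injective, x_1 = x_2. Hence f is injective.

injective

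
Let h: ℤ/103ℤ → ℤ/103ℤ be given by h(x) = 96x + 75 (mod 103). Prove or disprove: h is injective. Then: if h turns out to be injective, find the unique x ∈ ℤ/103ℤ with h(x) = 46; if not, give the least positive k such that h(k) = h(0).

If h(a) = h(b), then 96a ≡ 96b (mod 103). Because gcd(96, 103) = 1, we may cancel 96 to get a ≡ b (mod 103).
Hence h is injective.
We now compute 96⁻¹ mod 103 explicitly. Euclid's algorithm: 103 = 1·96 + 7, 96 = 13·7 + 5, 7 = 1·5 + 2, 5 = 2·2 + 1; back-substituting gives 1 = 44·96 − 41·103, so 96⁻¹ ≡ 44 (mod 103).
Since h is injective, we find h⁻¹(46): we need 96x ≡ 46 − 75 ≡ 74 (mod 103). Using 96⁻¹ = 44: x ≡ 44·74 = 3256 = 31·103 + 63, so x = 63.
Check: h(63) = 96·63 + 75 = 6123 = 59·103 + 46 ≡ 46 (mod 103).

63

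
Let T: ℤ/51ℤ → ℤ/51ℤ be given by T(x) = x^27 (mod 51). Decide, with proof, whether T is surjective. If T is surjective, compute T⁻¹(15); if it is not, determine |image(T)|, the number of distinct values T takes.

Computing x^27 mod 51 for each x (by repeated squaring, reducing mod 51 at every step), the values T(0), T(1), …, T(50) are: 0, 1, 8, 24, 13, 11, 39, 31, 2, 15, 37, 29, 6, 4, 44, 9, 16, 17, 18, 25, 41, 30, 28, 5, 48, 19, 32, 3, 46, 23, 21, 10, 26, 33, 34, 35, 42, 7, 47, 45, 22, 14, 36, 49, 20, 12, 40, 38, 27, 43, 50.
Every element of ℤ/51ℤ appears exactly once in this list, so T is a bijection, and in particular surjective.
Since T is surjective, we read off the preimage of 15 from the same table: T(9) = 15, so T⁻¹(15) = 9.

9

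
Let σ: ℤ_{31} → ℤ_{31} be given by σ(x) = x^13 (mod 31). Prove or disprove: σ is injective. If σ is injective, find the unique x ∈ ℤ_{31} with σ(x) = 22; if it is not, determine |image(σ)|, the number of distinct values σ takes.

Since 31 is prime, the nonzero elements of ℤ_{31} form a cyclic group of order 30.
As gcd(13, 30) = 1, raising to the 13th power is a bijection on this group: if s^13 ≡ t^13 then (st^{−1})^13 = 1, and the only element of order dividing gcd(13, 30) = 1 is 1, so s = t.
With σ(0) = 0 this makes σ injective on all of ℤ_{31}, hence bijective (finite equal-size domain and codomain). In particular σ is injective.
Since σ is injective, we find the preimage of 22. The inverse of x ↦ x^13 on (ℤ_{31})^× is x ↦ x^7, because 13·7 = 91 = 3·30 + 1 ≡ 1 (mod 30) and x^{30} = 1 for x ≠ 0 (Fermat). So σ⁻¹(22) = 22^7 mod 31.
Repeated squaring mod 31: 22^1 ≡ 22, 22^2 ≡ 22² = 484 ≡ 19, 22^4 ≡ 19² = 361 ≡ 20. Since 7 = 4 + 2 + 1, 22^7 ≡ 20·19·22: 20·19 = 380 ≡ 8, then 8·22 = 176 ≡ 21. So 22^7 ≡ 21 (mod 31).
Hence σ⁻¹(22) = 21.

21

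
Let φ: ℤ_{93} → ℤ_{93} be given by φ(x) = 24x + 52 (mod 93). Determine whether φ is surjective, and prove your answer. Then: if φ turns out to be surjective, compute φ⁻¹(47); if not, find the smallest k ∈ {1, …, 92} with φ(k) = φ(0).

31

Since gcd(24, 93) = 3, we have 24x ≡ 0 (mod 3) for all x, so φ(x) ≡ 1 (mod 3).
But 0 ≢ 1 (mod 3), so 0 ∈ ℤ_{93} has no preimage. Hence φ is not surjective.
Since φ is not surjective, we find the least positive k with φ(k) = φ(0): this means 24k ≡ 0 (mod 93), i.e. 93 ∣ 24k. Since gcd(24, 93) = 3, dividing through by 3 this holds exactly when 31 ∣ 8k, and as gcd(8, 31) = 1, exactly when 31 ∣ k.
The smallest positive such k is 31.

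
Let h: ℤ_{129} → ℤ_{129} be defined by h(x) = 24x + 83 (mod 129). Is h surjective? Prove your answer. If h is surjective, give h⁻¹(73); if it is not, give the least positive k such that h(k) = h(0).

Recall that surjectivity means every element of the codomain has a preimage under h.
Since gcd(24, 129) = 3, we have 24x ≡ 0 (mod 3) for all x, so h(x) ≡ 2 (mod 3).
But 0 ≢ 2 (mod 3), so 0 ∈ ℤ_{129} has no preimage. Therefore h is not surjective.
Since h is not surjective, we find the least positive k with h(k) = h(0): this means 24k ≡ 0 (mod 129), i.e. 129 ∣ 24k. Since gcd(24, 129) = 3, dividing through by 3 this holds exactly when 43 ∣ 8k, and as gcd(8, 43) = 1, exactly when 43 ∣ k.
The smallest positive such k is 43.

43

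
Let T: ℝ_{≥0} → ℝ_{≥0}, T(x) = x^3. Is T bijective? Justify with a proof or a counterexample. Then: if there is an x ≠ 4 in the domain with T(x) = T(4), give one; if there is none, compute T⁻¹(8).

On ℝ_{≥0}, x ↦ x^3 is strictly increasing (injective) and for any y ∈ ℝ_{≥0} the 3rd root y^{1/3} lies in ℝ_{≥0} (surjective). So T is bijective.
Since x ↦ x^3 is strictly increasing on ℝ_{≥0}, it is injective there, so no x ≠ 4 in the domain has T(x) = T(4). We therefore compute T⁻¹(8) = 8^{1/3} = 2 (indeed 2^3 = 8).

2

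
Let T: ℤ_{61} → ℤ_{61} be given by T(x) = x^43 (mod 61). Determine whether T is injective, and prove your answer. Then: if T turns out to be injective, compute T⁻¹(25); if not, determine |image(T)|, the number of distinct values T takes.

12

Since 61 is prime, the nonzero elements of ℤ_{61} form a cyclic group of order 60.
As gcd(43, 60) = 1, raising to the 43rd power is a bijection on this group: if a^43 ≡ b^43 then (ab^{−1})^43 = 1, and the only element of order dividing gcd(43, 60) = 1 is 1, so a = b.
With T(0) = 0 this makes T injective on all of ℤ_{61}, hence bijective (finite equal-size domain and codomain). In particular T is injective.
Since T is injective, we find the preimage of 25. The inverse of x ↦ x^43 on (ℤ_{61})^× is x ↦ x^7, because 43·7 = 301 = 5·60 + 1 ≡ 1 (mod 60) and x^{60} = 1 for x ≠ 0 (Fermat). So T⁻¹(25) = 25^7 mod 61.
Repeated squaring mod 61: 25^1 ≡ 25, 25^2 ≡ 25² = 625 ≡ 15, 25^4 ≡ 15² = 225 ≡ 42. Since 7 = 4 + 2 + 1, 25^7 ≡ 42·15·25: 42·15 = 630 ≡ 20, then 20·25 = 500 ≡ 12. So 25^7 ≡ 12 (mod 61).
Hence T⁻¹(25) = 12.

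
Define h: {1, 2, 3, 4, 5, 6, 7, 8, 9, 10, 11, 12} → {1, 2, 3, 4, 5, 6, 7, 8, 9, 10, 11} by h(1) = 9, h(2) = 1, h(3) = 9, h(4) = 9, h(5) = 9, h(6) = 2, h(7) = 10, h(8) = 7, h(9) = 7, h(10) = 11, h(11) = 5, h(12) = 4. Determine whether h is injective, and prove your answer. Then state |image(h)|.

h(1) = 9 = h(3) with 1 ≠ 3, so h is not injective.
The image of h is {1, 2, 4, 5, 7, 9, 10, 11}, which has 8 elements.

8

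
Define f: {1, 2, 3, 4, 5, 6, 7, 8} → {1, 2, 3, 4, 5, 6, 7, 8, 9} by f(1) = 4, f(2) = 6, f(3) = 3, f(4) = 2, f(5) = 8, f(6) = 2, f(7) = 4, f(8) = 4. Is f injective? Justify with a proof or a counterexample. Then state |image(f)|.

f(4) = 2 = f(6) with 4 ≠ 6, so f is not injective.
The image of f is {2, 3, 4, 6, 8}, which has 5 elements.

5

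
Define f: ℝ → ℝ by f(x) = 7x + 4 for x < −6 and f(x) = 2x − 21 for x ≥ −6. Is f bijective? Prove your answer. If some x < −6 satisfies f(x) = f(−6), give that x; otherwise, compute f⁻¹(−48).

Both pieces are strictly increasing (slopes 7 and 2), so each is injective on its own interval.
The left piece maps (−∞, −6) onto (−∞, −38); the right piece maps [−6, ∞) onto [−33, ∞).
The images leave a gap (−38 has no preimage), so f is not surjective, hence not bijective.
Because the two images are disjoint, no x < −6 has f(x) = f(−6), so we compute f⁻¹(−48): −48 lies in (−∞, −38), so solve 7x + 4 = −48: x = (−48 − 4)/7 = −52/7.

-52/7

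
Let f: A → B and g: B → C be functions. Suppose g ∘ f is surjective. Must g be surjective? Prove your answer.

Let c ∈ C. Since g ∘ f is surjective, some a ∈ A has g(f(a)) = c. Then b = f(a) ∈ B satisfies g(b) = c. So g is surjective.

surjective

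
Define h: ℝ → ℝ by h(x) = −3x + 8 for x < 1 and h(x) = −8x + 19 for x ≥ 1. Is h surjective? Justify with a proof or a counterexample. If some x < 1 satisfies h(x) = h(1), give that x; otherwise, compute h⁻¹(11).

-1

Both pieces are strictly decreasing (slopes −3 and −8), so each is injective on its own interval.
The left piece maps (−∞, 1) onto (5, ∞); the right piece maps [1, ∞) onto (−∞, 11].
The union (5, ∞) ∪ (−∞, 11] covers ℝ, so h is surjective.
For the follow-up: the images overlap, so an x < 1 with h(x) = h(1) exists. h(1) = 11; solving −3x + 8 = 11 for x < 1 gives x = (11 − 8)/(−3) = −1.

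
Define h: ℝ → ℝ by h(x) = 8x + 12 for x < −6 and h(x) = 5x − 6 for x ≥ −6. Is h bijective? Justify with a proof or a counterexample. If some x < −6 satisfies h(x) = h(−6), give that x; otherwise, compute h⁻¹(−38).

Both pieces are strictly increasing (slopes 8 and 5), so each is injective on its own interval.
The left piece maps (−∞, −6) onto (−∞, −36); the right piece maps [−6, ∞) onto [−36, ∞).
Since −36 = −36, the images partition ℝ: h is injective and surjective, hence bijective.
Because the two images are disjoint, no x < −6 has h(x) = h(−6), so we compute h⁻¹(−38): −38 lies in (−∞, −36), so solve 8x + 12 = −38: x = (−38 − 12)/8 = −25/4.

-25/4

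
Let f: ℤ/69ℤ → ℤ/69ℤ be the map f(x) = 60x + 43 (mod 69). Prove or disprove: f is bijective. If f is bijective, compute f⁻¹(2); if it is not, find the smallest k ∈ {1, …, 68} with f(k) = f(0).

23

Recall that injectivity means: for all s, t in the domain, f(s) = f(t) implies s = t.
We have gcd(60, 69) = 3 > 1. Taking s = 0 and t = 23: f(0) = 43 and f(23) = 60·23 + 43 = 1423 ≡ 43 (mod 69).
So f(0) = f(23) while 0 ≠ 23, so f is not injective, hence not bijective.
Since f is not bijective, we find the least positive k with f(k) = f(0): this means 60k ≡ 0 (mod 69), i.e. 69 ∣ 60k. Since gcd(60, 69) = 3, dividing through by 3 this holds exactly when 23 ∣ 20k, and as gcd(20, 23) = 1, exactly when 23 ∣ k.
The smallest positive such k is 23.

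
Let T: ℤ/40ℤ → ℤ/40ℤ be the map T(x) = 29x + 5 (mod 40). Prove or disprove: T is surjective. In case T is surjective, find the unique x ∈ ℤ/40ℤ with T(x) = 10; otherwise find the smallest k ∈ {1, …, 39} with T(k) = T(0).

25

Recall: T is surjective if every y in the codomain equals T(x) for some x in the domain.
Since gcd(29, 40) = 1, 29 is invertible modulo 40. Euclid's algorithm: 40 = 1·29 + 11, 29 = 2·11 + 7, 11 = 1·7 + 4, 7 = 1·4 + 3, 4 = 1·3 + 1; back-substituting gives 1 = 29·29 − 21·40, so 29⁻¹ ≡ 29 (mod 40).
Then y ↦ 29(y − 5) is a two-sided inverse to T, so every y ∈ ℤ/40ℤ has a preimage.
Thus T is surjective.
Since T is surjective, we find T⁻¹(10): we need 29x ≡ 10 − 5 ≡ 5 (mod 40). Using 29⁻¹ = 29: x ≡ 29·5 = 145 = 3·40 + 25, so x = 25.
Check: T(25) = 29·25 + 5 = 730 = 18·40 + 10 ≡ 10 (mod 40).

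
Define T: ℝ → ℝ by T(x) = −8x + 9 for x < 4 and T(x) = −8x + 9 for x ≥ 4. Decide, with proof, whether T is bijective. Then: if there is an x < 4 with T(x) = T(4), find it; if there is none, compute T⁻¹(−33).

21/4

Both pieces are strictly decreasing (slopes −8 and −8), so each is injective on its own interval.
The left piece maps (−∞, 4) onto (−23, ∞); the right piece maps [4, ∞) onto (−∞, −23].
Since −23 = −23, the images partition ℝ: T is injective and surjective, hence bijective.
Because the two images are disjoint, no x < 4 has T(x) = T(4), so we compute T⁻¹(−33): −33 lies in (−∞, −23], so solve −8x + 9 = −33: x = (−33 − 9)/(−8) = 21/4.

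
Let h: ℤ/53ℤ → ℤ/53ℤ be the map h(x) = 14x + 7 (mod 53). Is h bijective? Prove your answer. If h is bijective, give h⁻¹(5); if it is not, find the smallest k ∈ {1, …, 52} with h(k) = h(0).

15

If h(s) = h(t), then 14s ≡ 14t (mod 53). Because gcd(14, 53) = 1, we may cancel 14 to get s ≡ t (mod 53).
We now compute 14⁻¹ mod 53 explicitly. Euclid's algorithm: 53 = 3·14 + 11, 14 = 1·11 + 3, 11 = 3·3 + 2, 3 = 1·2 + 1; back-substituting gives 1 = 19·14 − 5·53, so 14⁻¹ ≡ 19 (mod 53).
For any y ∈ ℤ/53ℤ, x = 19(y − 7) mod 53 satisfies h(x) = 14·19(y − 7) + 7 ≡ y (since 14·19 ≡ 1 mod 53). So every y has a preimage.
So h is bijective.
Since h is bijective, we find h⁻¹(5): we need 14x ≡ 5 − 7 ≡ 51 (mod 53). Using 14⁻¹ = 19: x ≡ 19·51 = 969 = 18·53 + 15, so x = 15.
Check: h(15) = 14·15 + 7 = 217 = 4·53 + 5 ≡ 5 (mod 53).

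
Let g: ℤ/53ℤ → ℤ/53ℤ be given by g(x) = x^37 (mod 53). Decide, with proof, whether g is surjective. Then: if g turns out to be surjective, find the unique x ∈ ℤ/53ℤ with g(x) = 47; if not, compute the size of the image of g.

16

Since 53 is prime, the nonzero elements of ℤ/53ℤ form a cyclic group of order 52.
As gcd(37, 52) = 1, raising to the 37th power is a bijection on this group: if x_1^37 ≡ x_2^37 then (x_1x_2^{−1})^37 = 1, and the only element of order dividing gcd(37, 52) = 1 is 1, so x_1 = x_2.
With g(0) = 0 this makes g injective on all of ℤ/53ℤ, hence bijective (finite equal-size domain and codomain). In particular g is surjective.
Since g is surjective, we find the preimage of 47. The inverse of x ↦ x^37 on (ℤ/53ℤ)^× is x ↦ x^45, because 37·45 = 1665 = 32·52 + 1 ≡ 1 (mod 52) and x^{52} = 1 for x ≠ 0 (Fermat). So g⁻¹(47) = 47^45 mod 53.
Repeated squaring mod 53: 47^1 ≡ 47, 47^2 ≡ 47² = 2209 ≡ 36, 47^4 ≡ 36² = 1296 ≡ 24, 47^8 ≡ 24² = 576 ≡ 46, 47^16 ≡ 46² = 2116 ≡ 49, 47^32 ≡ 49² = 2401 ≡ 16. Since 45 = 32 + 8 + 4 + 1, 47^45 ≡ 16·46·24·47: 16·46 = 736 ≡ 47, then 47·24 = 1128 ≡ 15, then 15·47 = 705 ≡ 16. So 47^45 ≡ 16 (mod 53).
Hence g⁻¹(47) = 16.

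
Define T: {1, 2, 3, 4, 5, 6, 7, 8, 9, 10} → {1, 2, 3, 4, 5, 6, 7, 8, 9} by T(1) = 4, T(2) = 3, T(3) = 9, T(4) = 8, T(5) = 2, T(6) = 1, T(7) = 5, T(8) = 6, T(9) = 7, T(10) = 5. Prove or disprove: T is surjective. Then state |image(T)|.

Every element of the codomain has a preimage: 1 = T(6), 2 = T(5), 3 = T(2), 4 = T(1), 5 = T(7), 6 = T(8), 7 = T(9), 8 = T(4), 9 = T(3).
Therefore T is surjective.
The image of T is {1, 2, 3, 4, 5, 6, 7, 8, 9}, which has 9 elements.

9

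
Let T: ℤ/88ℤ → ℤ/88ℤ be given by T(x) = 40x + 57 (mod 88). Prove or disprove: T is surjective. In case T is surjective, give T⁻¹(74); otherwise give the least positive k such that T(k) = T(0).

Since gcd(40, 88) = 8, we have 40x ≡ 0 (mod 8) for all x, so T(x) ≡ 1 (mod 8).
But 0 ≢ 1 (mod 8), so 0 ∈ ℤ/88ℤ has no preimage. Thus T is not surjective.
Since T is not surjective, we find the least positive k with T(k) = T(0): this means 40k ≡ 0 (mod 88), i.e. 88 ∣ 40k. Since gcd(40, 88) = 8, dividing through by 8 this holds exactly when 11 ∣ 5k, and as gcd(5, 11) = 1, exactly when 11 ∣ k.
The smallest positive such k is 11.

11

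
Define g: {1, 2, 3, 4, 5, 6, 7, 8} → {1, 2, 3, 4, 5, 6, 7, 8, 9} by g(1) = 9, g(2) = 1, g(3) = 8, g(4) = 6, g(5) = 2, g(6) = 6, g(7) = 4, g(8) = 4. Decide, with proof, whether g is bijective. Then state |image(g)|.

6

g(4) = 6 = g(6) with 4 ≠ 6, so g is not injective, hence not bijective.
The image of g is {1, 2, 4, 6, 8, 9}, which has 6 elements.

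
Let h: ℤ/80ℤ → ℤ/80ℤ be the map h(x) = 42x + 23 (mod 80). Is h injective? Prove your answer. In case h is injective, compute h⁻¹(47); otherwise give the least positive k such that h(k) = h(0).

40

We have gcd(42, 80) = 2 > 1. Taking u = 0 and v = 40: h(0) = 23 and h(40) = 42·40 + 23 = 1703 ≡ 23 (mod 80).
So h(0) = h(40) while 0 ≠ 40, so h is not injective.
Since h is not injective, we find the least positive k with h(k) = h(0): this means 42k ≡ 0 (mod 80), i.e. 80 ∣ 42k. Since gcd(42, 80) = 2, dividing through by 2 this holds exactly when 40 ∣ 21k, and as gcd(21, 40) = 1, exactly when 40 ∣ k.
The smallest positive such k is 40.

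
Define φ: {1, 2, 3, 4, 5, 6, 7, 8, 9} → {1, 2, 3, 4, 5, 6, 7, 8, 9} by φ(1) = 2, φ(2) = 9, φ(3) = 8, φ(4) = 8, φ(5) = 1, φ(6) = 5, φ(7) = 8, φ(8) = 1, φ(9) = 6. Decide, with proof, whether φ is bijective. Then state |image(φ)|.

φ(3) = 8 = φ(4) with 3 ≠ 4, so φ is not injective, hence not bijective.
The image of φ is {1, 2, 5, 6, 8, 9}, which has 6 elements.

6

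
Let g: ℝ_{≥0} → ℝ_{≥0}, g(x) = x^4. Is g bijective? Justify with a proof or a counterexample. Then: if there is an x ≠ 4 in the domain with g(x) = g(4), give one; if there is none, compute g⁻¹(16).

On ℝ_{≥0}, x ↦ x^4 is strictly increasing (injective) and for any y ∈ ℝ_{≥0} the 4th root y^{1/4} lies in ℝ_{≥0} (surjective). So g is bijective.
Since x ↦ x^4 is strictly increasing on ℝ_{≥0}, it is injective there, so no x ≠ 4 in the domain has g(x) = g(4). We therefore compute g⁻¹(16) = 16^{1/4} = 2 (indeed 2^4 = 16).

2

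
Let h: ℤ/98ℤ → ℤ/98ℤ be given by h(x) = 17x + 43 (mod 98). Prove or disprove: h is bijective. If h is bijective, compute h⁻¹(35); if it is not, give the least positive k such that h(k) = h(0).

Suppose h(x_1) = h(x_2) in ℤ/98ℤ. Then 17x_1 + 43 ≡ 17x_2 + 43 (mod 98), therefore 17(x_1 − x_2) ≡ 0 (mod 98).
Since gcd(17, 98) = 1, 17 is invertible modulo 98, so x_1 − x_2 ≡ 0 (mod 98), i.e. x_1 = x_2.
We now compute 17⁻¹ mod 98 explicitly. Euclid's algorithm: 98 = 5·17 + 13, 17 = 1·13 + 4, 13 = 3·4 + 1; back-substituting gives 1 = 75·17 − 13·98, so 17⁻¹ ≡ 75 (mod 98).
Then y ↦ 75(y − 43) is a two-sided inverse to h, so every y ∈ ℤ/98ℤ has a preimage.
Thus h is bijective.
Since h is bijective, we find h⁻¹(35): we need 17x ≡ 35 − 43 ≡ 90 (mod 98). Using 17⁻¹ = 75: x ≡ 75·90 = 6750 = 68·98 + 86, so x = 86.
Check: h(86) = 17·86 + 43 = 1505 = 15·98 + 35 ≡ 35 (mod 98).

86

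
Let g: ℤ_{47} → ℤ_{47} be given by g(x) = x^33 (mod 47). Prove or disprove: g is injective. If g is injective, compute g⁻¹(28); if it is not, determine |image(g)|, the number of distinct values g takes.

Since 47 is prime, the nonzero elements of ℤ_{47} form a cyclic group of order 46.
As gcd(33, 46) = 1, raising to the 33rd power is a bijection on this group: if a^33 ≡ b^33 then (ab^{−1})^33 = 1, and the only element of order dividing gcd(33, 46) = 1 is 1, so a = b.
With g(0) = 0 this makes g injective on all of ℤ_{47}, hence bijective (finite equal-size domain and codomain). In particular g is injective.
Since g is injective, we find the preimage of 28. The inverse of x ↦ x^33 on (ℤ_{47})^× is x ↦ x^7, because 33·7 = 231 = 5·46 + 1 ≡ 1 (mod 46) and x^{46} = 1 for x ≠ 0 (Fermat). So g⁻¹(28) = 28^7 mod 47.
Repeated squaring mod 47: 28^1 ≡ 28, 28^2 ≡ 28² = 784 ≡ 32, 28^4 ≡ 32² = 1024 ≡ 37. Since 7 = 4 + 2 + 1, 28^7 ≡ 37·32·28: 37·32 = 1184 ≡ 9, then 9·28 = 252 ≡ 17. So 28^7 ≡ 17 (mod 47).
Hence g⁻¹(28) = 17.

17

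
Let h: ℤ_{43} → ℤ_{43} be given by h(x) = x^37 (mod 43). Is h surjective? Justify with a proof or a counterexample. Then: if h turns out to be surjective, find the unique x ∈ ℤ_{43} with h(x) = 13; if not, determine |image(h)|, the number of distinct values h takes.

9

Since 43 is prime, the nonzero elements of ℤ_{43} form a cyclic group of order 42.
As gcd(37, 42) = 1, raising to the 37th power is a bijection on this group: if x_1^37 ≡ x_2^37 then (x_1x_2^{−1})^37 = 1, and the only element of order dividing gcd(37, 42) = 1 is 1, so x_1 = x_2.
With h(0) = 0 this makes h injective on all of ℤ_{43}, hence bijective (finite equal-size domain and codomain). In particular h is surjective.
Since h is surjective, we find the preimage of 13. The inverse of x ↦ x^37 on (ℤ_{43})^× is x ↦ x^25, because 37·25 = 925 = 22·42 + 1 ≡ 1 (mod 42) and x^{42} = 1 for x ≠ 0 (Fermat). So h⁻¹(13) = 13^25 mod 43.
Repeated squaring mod 43: 13^1 ≡ 13, 13^2 ≡ 13² = 169 ≡ 40, 13^4 ≡ 40² = 1600 ≡ 9, 13^8 ≡ 9² = 81 ≡ 38, 13^16 ≡ 38² = 1444 ≡ 25. Since 25 = 16 + 8 + 1, 13^25 ≡ 25·38·13: 25·38 = 950 ≡ 4, then 4·13 = 52 ≡ 9. So 13^25 ≡ 9 (mod 43).
Hence h⁻¹(13) = 9.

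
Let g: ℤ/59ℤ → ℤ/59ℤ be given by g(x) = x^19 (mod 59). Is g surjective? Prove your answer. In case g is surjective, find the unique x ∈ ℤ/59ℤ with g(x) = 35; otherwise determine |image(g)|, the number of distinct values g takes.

36

Since 59 is prime, the nonzero elements of ℤ/59ℤ form a cyclic group of order 58.
As gcd(19, 58) = 1, raising to the 19th power is a bijection on this group: if s^19 ≡ t^19 then (st^{−1})^19 = 1, and the only element of order dividing gcd(19, 58) = 1 is 1, so s = t.
With g(0) = 0 this makes g injective on all of ℤ/59ℤ, hence bijective (finite equal-size domain and codomain). In particular g is surjective.
Since g is surjective, we find the preimage of 35. The inverse of x ↦ x^19 on (ℤ/59ℤ)^× is x ↦ x^55, because 19·55 = 1045 = 18·58 + 1 ≡ 1 (mod 58) and x^{58} = 1 for x ≠ 0 (Fermat). So g⁻¹(35) = 35^55 mod 59.
Repeated squaring mod 59: 35^1 ≡ 35, 35^2 ≡ 35² = 1225 ≡ 45, 35^4 ≡ 45² = 2025 ≡ 19, 35^8 ≡ 19² = 361 ≡ 7, 35^16 ≡ 7² = 49, 35^32 ≡ 49² = 2401 ≡ 41. Since 55 = 32 + 16 + 4 + 2 + 1, 35^55 ≡ 41·49·19·45·35: 41·49 = 2009 ≡ 3, then 3·19 = 57, then 57·45 = 2565 ≡ 28, then 28·35 = 980 ≡ 36. So 35^55 ≡ 36 (mod 59).
Hence g⁻¹(35) = 36.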